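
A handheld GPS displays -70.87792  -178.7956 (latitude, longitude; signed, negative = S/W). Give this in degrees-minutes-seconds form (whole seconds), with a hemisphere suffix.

70°52′41″ S, 178°47′44″ W

Latitude is negative → S; |value| = 70.877920
φ: 0.877920° → 52.67520′; 0.67520 × 60 = 40.51″
Longitude is negative → W; |value| = 178.795600
λ: whole degrees 178; 47.73600′ → 47′ and 44.16″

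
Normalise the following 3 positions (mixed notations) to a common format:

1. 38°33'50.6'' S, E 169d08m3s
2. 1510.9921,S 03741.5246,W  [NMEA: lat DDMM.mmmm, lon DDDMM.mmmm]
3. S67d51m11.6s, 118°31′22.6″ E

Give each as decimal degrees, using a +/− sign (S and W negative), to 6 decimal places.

Point 1:
  φ: 38° + 33/60 + 50.6/3600 = 38 + 0.550000 + 0.014056 = 38.5640556
  hemisphere S, so the sign is −
  Lon: 8′ + 3″ = 8.05000′; 169 + 8.05000/60 = 169.1341667
  E → positive
Point 2:
  Lat: degrees = first 2 digits = 15, minutes = 10.9921; 15 + 10.9921/60 = 15.1832017
  S → negative
  λ: split at 3 digits → 037° and 41.5246′; 37 + 41.5246/60 = 37.6920767
  W → negative
Point 3:
  Lat: 67 + 51/60 + 11.6/3600 = 67.8532222
  S ⇒ negate
  Lon: 31′ + 22.6″ = 31.37667′; 118 + 31.37667/60 = 118.5229444
  E ⇒ keep positive

1. -38.564056, 169.134167
2. -15.183202, -37.692077
3. -67.853222, 118.522944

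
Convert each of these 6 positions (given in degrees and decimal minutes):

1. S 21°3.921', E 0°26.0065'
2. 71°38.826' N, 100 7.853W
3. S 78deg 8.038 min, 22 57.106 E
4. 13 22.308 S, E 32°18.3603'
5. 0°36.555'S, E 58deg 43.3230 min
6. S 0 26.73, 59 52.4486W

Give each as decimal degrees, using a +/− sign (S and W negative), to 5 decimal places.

1. -21.06535, 0.43344
2. 71.64710, -100.13088
3. -78.13397, 22.95177
4. -13.37180, 32.30601
5. -0.60925, 58.72205
6. -0.44550, -59.87414

Point 1:
  φ: 3.921′ = 0.065350°; total 21.065350
  S ⇒ negate
  Lon: 26.0065′ = 0.433442°; total 0.433442
  E ⇒ keep positive
Point 2:
  φ: 71 + 38.826/60 = 71.647100
  N ⇒ keep positive
  Lon: 100 + 7.853/60 = 100.130883
  W → negative
Point 3:
  Lat: 8.038′ = 0.133967°; total 78.133967
  hemisphere S, so the sign is −
  Longitude: 57.106′ = 0.951767°; total 22.951767
  E ⇒ keep positive
Point 4:
  Latitude: 22.308′ = 0.371800°; total 13.371800
  S → negative
  Longitude: 18.3603′ = 0.306005°; total 32.306005
  E → positive
Point 5:
  φ: 36.555′ = 0.609250°; total 0.609250
  hemisphere S, so the sign is −
  Lon: 58 + 43.323/60 = 58.722050
  E ⇒ keep positive
Point 6:
  Lat: 0 + 26.73/60 = 0.445500
  S ⇒ negate
  Lon: 59 + 52.4486/60 = 59.874143
  hemisphere W, so the sign is −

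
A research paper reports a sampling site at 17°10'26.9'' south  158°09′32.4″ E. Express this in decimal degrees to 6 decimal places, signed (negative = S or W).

Lat: 17° + 10/60 + 26.9/3600 = 17 + 0.166667 + 0.007472 = 17.1741389
hemisphere S, so the sign is −
Lon: 158 + 9/60 + 32.4/3600 = 158.1590000
E ⇒ keep positive

-17.174139, 158.159000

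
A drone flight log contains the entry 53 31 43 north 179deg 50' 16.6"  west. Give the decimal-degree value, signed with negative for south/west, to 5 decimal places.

Latitude: 31′ + 43″ = 31.71667′; 53 + 31.71667/60 = 53.528611
N → positive
λ: 50′ + 16.6″ = 50.27667′; 179 + 50.27667/60 = 179.837944
W ⇒ negate

53.52861, -179.83794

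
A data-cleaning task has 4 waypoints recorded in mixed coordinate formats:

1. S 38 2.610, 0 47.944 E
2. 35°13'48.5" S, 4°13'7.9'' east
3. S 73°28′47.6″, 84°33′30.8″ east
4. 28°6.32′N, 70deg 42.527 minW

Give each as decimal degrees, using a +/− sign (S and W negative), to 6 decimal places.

1. -38.043500, 0.799067
2. -35.230139, 4.218861
3. -73.479889, 84.558556
4. 28.105333, -70.708783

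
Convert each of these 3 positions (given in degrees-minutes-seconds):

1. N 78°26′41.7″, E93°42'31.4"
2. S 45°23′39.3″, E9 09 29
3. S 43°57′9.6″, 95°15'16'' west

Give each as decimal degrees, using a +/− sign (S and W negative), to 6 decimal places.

1. 78.444917, 93.708722
2. -45.394250, 9.158056
3. -43.952667, -95.254444

Point 1:
  Lat: 26′ + 41.7″ = 26.69500′; 78 + 26.69500/60 = 78.4449167
  N ⇒ keep positive
  Lon: 42′ + 31.4″ = 42.52333′; 93 + 42.52333/60 = 93.7087222
  E → positive
Point 2:
  Lat: 45 + 23/60 + 39.3/3600 = 45.3942500
  hemisphere S, so the sign is −
  λ: 9 + 9/60 + 29/3600 = 9.1580556
  E ⇒ keep positive
Point 3:
  Latitude: 57′ + 9.6″ = 57.16000′; 43 + 57.16000/60 = 43.9526667
  S ⇒ negate
  Lon: 95 + 15/60 + 16/3600 = 95.2544444
  W ⇒ negate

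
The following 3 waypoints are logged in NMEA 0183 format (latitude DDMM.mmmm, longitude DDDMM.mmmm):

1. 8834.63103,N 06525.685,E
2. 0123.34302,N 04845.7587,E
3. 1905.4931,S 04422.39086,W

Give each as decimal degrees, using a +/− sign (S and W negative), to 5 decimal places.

1. 88.57718, 65.42808
2. 1.38905, 48.76265
3. -19.09155, -44.37318

Point 1:
  φ: degrees = first 2 digits = 88, minutes = 34.63103; 88 + 34.63103/60 = 88.577184
  N → positive
  λ: degrees = first 3 digits = 65, minutes = 25.685; 65 + 25.685/60 = 65.428083
  E ⇒ keep positive
Point 2:
  Latitude: split at 2 digits → 01° and 23.34302′; 1 + 23.34302/60 = 1.389050
  N → positive
  Longitude: degrees = first 3 digits = 48, minutes = 45.7587; 48 + 45.7587/60 = 48.762645
  E → positive
Point 3:
  Lat: degrees = first 2 digits = 19, minutes = 5.4931; 19 + 5.4931/60 = 19.091552
  hemisphere S, so the sign is −
  Longitude: degrees = first 3 digits = 44, minutes = 22.39086; 44 + 22.39086/60 = 44.373181
  W ⇒ negate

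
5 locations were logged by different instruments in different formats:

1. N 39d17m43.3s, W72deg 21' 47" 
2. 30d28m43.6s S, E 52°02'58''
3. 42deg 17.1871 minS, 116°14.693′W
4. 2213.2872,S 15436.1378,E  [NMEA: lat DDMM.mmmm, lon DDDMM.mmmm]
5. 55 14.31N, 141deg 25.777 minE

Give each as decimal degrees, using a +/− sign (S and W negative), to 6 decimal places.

Point 1:
  φ: 17′ + 43.3″ = 17.72167′; 39 + 17.72167/60 = 39.2953611
  N → positive
  Lon: 72° + 21/60 + 47/3600 = 72 + 0.350000 + 0.013056 = 72.3630556
  W ⇒ negate
Point 2:
  φ: 30° + 28/60 + 43.6/3600 = 30 + 0.466667 + 0.012111 = 30.4787778
  hemisphere S, so the sign is −
  Longitude: 2′ + 58″ = 2.96667′; 52 + 2.96667/60 = 52.0494444
  E → positive
Point 3:
  Latitude: 42 + 17.1871/60 = 42.2864517
  hemisphere S, so the sign is −
  Longitude: 14.693′ = 0.244883°; total 116.2448833
  W → negative
Point 4:
  Lat: degrees = first 2 digits = 22, minutes = 13.2872; 22 + 13.2872/60 = 22.2214533
  S → negative
  Longitude: split at 3 digits → 154° and 36.1378′; 154 + 36.1378/60 = 154.6022967
  E ⇒ keep positive
Point 5:
  Latitude: 55 + 14.31/60 = 55.2385000
  N → positive
  Lon: 25.777′ = 0.429617°; total 141.4296167
  E → positive

1. 39.295361, -72.363056
2. -30.478778, 52.049444
3. -42.286452, -116.244883
4. -22.221453, 154.602297
5. 55.238500, 141.429617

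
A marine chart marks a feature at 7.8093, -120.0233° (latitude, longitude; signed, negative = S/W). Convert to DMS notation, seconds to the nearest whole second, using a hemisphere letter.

7°48′33″ N, 120°01′24″ W

φ: 0.809300 × 60 = 48.55800′ → 48′, remainder × 60 = 33.48″
Longitude is negative → W; |value| = 120.023300
Longitude: whole degrees 120; 1.39800′ → 1′ and 23.88″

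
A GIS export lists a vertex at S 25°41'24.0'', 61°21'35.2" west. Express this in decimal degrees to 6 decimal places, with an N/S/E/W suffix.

Latitude: 25 + 41/60 + 24/3600 = 25.6900000
λ: 61° + 21/60 + 35.2/3600 = 61 + 0.350000 + 0.009778 = 61.3597778

25.690000° S, 61.359778° W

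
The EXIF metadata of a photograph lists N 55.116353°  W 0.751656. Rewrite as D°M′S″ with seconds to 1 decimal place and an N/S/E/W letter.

55°06′58.9″ N, 0°45′6.0″ W

Lat: whole degrees 55; 6.98118′ → 6′ and 58.871″
Lon: 0.751656° → 45.09936′; 0.09936 × 60 = 5.962″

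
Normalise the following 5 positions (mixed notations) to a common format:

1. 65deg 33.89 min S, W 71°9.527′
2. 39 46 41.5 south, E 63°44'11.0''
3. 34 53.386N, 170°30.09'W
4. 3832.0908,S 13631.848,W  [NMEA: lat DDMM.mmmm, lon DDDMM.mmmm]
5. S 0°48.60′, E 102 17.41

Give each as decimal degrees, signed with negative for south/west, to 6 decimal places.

Point 1:
  φ: 65 + 33.89/60 = 65.5648333
  S → negative
  Lon: 71 + 9.527/60 = 71.1587833
  W ⇒ negate
Point 2:
  Latitude: 46′ + 41.5″ = 46.69167′; 39 + 46.69167/60 = 39.7781944
  S ⇒ negate
  Longitude: 44′ + 11″ = 44.18333′; 63 + 44.18333/60 = 63.7363889
  E ⇒ keep positive
Point 3:
  φ: 34 + 53.386/60 = 34.8897667
  N → positive
  Longitude: 170 + 30.09/60 = 170.5015000
  W ⇒ negate
Point 4:
  Lat: degrees = first 2 digits = 38, minutes = 32.0908; 38 + 32.0908/60 = 38.5348467
  S → negative
  λ: degrees = first 3 digits = 136, minutes = 31.848; 136 + 31.848/60 = 136.5308000
  W → negative
Point 5:
  Latitude: 48.6′ = 0.810000°; total 0.8100000
  S ⇒ negate
  Lon: 17.41′ = 0.290167°; total 102.2901667
  E ⇒ keep positive

1. -65.564833, -71.158783
2. -39.778194, 63.736389
3. 34.889767, -170.501500
4. -38.534847, -136.530800
5. -0.810000, 102.290167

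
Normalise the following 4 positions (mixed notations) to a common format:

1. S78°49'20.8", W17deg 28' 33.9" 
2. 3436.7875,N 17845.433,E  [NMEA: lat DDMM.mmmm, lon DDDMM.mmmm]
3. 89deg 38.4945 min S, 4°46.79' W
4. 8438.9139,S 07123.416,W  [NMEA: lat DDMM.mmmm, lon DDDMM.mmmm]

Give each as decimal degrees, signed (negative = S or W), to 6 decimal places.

1. -78.822444, -17.476083
2. 34.613125, 178.757217
3. -89.641575, -4.779833
4. -84.648565, -71.390267

Point 1:
  φ: 78 + 49/60 + 20.8/3600 = 78.8224444
  hemisphere S, so the sign is −
  Longitude: 17 + 28/60 + 33.9/3600 = 17.4760833
  W → negative
Point 2:
  φ: split at 2 digits → 34° and 36.7875′; 34 + 36.7875/60 = 34.6131250
  N ⇒ keep positive
  Longitude: degrees = first 3 digits = 178, minutes = 45.433; 178 + 45.433/60 = 178.7572167
  E → positive
Point 3:
  Latitude: 38.4945′ = 0.641575°; total 89.6415750
  hemisphere S, so the sign is −
  Lon: 46.79′ = 0.779833°; total 4.7798333
  hemisphere W, so the sign is −
Point 4:
  φ: split at 2 digits → 84° and 38.9139′; 84 + 38.9139/60 = 84.6485650
  S → negative
  Longitude: degrees = first 3 digits = 71, minutes = 23.416; 71 + 23.416/60 = 71.3902667
  hemisphere W, so the sign is −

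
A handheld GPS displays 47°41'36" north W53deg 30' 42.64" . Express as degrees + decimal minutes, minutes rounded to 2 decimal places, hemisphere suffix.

47° 41.60′ N, 53° 30.71′ W

Latitude: seconds/60 = 0.60000; minutes = 41 + 0.60000 = 41.6000
λ: seconds/60 = 0.71067; minutes = 30 + 0.71067 = 30.7107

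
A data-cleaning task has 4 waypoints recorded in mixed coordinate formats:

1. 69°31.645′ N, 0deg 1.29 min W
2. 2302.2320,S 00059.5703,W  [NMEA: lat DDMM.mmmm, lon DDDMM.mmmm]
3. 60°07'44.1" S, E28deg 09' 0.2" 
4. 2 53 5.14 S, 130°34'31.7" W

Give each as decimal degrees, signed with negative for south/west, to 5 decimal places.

Point 1:
  Latitude: 31.645′ = 0.527417°; total 69.527417
  N ⇒ keep positive
  Longitude: 1.29′ = 0.021500°; total 0.021500
  W → negative
Point 2:
  Latitude: degrees = first 2 digits = 23, minutes = 2.232; 23 + 2.232/60 = 23.037200
  S → negative
  Lon: split at 3 digits → 000° and 59.5703′; 0 + 59.5703/60 = 0.992838
  W ⇒ negate
Point 3:
  φ: 60° + 7/60 + 44.1/3600 = 60 + 0.116667 + 0.012250 = 60.128917
  S → negative
  λ: 28° + 9/60 + 0.2/3600 = 28 + 0.150000 + 0.000056 = 28.150056
  E → positive
Point 4:
  Lat: 2 + 53/60 + 5.14/3600 = 2.884761
  hemisphere S, so the sign is −
  Longitude: 34′ + 31.7″ = 34.52833′; 130 + 34.52833/60 = 130.575472
  hemisphere W, so the sign is −

1. 69.52742, -0.02150
2. -23.03720, -0.99284
3. -60.12892, 28.15006
4. -2.88476, -130.57547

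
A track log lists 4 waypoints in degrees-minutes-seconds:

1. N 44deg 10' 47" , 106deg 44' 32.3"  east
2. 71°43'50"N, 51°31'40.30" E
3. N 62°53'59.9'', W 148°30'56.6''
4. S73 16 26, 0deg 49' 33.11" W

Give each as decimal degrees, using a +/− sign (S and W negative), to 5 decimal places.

Point 1:
  Latitude: 44 + 10/60 + 47/3600 = 44.179722
  N → positive
  Lon: 106 + 44/60 + 32.3/3600 = 106.742306
  E → positive
Point 2:
  Lat: 43′ + 50″ = 43.83333′; 71 + 43.83333/60 = 71.730556
  N → positive
  λ: 31′ + 40.3″ = 31.67167′; 51 + 31.67167/60 = 51.527861
  E ⇒ keep positive
Point 3:
  Latitude: 62° + 53/60 + 59.9/3600 = 62 + 0.883333 + 0.016639 = 62.899972
  N ⇒ keep positive
  Longitude: 30′ + 56.6″ = 30.94333′; 148 + 30.94333/60 = 148.515722
  hemisphere W, so the sign is −
Point 4:
  φ: 73 + 16/60 + 26/3600 = 73.273889
  S → negative
  λ: 0 + 49/60 + 33.11/3600 = 0.825864
  hemisphere W, so the sign is −

1. 44.17972, 106.74231
2. 71.73056, 51.52786
3. 62.89997, -148.51572
4. -73.27389, -0.82586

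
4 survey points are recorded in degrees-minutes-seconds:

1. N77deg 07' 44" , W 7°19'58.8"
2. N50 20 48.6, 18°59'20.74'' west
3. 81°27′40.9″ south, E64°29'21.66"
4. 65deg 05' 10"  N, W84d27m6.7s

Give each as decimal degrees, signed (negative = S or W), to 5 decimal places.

Point 1:
  Lat: 77 + 7/60 + 44/3600 = 77.128889
  N ⇒ keep positive
  λ: 7 + 19/60 + 58.8/3600 = 7.333000
  W ⇒ negate
Point 2:
  φ: 50° + 20/60 + 48.6/3600 = 50 + 0.333333 + 0.013500 = 50.346833
  N ⇒ keep positive
  λ: 18° + 59/60 + 20.74/3600 = 18 + 0.983333 + 0.005761 = 18.989094
  W → negative
Point 3:
  Lat: 27′ + 40.9″ = 27.68167′; 81 + 27.68167/60 = 81.461361
  S → negative
  Longitude: 64 + 29/60 + 21.66/3600 = 64.489350
  E → positive
Point 4:
  φ: 65° + 5/60 + 10/3600 = 65 + 0.083333 + 0.002778 = 65.086111
  N ⇒ keep positive
  λ: 84 + 27/60 + 6.7/3600 = 84.451861
  W → negative

1. 77.12889, -7.33300
2. 50.34683, -18.98909
3. -81.46136, 64.48935
4. 65.08611, -84.45186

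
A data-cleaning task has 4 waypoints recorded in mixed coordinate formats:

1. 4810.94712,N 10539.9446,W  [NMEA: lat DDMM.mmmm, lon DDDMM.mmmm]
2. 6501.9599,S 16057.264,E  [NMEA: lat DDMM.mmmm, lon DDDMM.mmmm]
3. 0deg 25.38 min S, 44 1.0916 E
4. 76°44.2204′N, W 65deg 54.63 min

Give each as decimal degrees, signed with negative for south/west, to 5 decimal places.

Point 1:
  Lat: degrees = first 2 digits = 48, minutes = 10.94712; 48 + 10.94712/60 = 48.182452
  N → positive
  λ: degrees = first 3 digits = 105, minutes = 39.9446; 105 + 39.9446/60 = 105.665743
  W → negative
Point 2:
  Latitude: split at 2 digits → 65° and 1.9599′; 65 + 1.9599/60 = 65.032665
  S ⇒ negate
  λ: split at 3 digits → 160° and 57.264′; 160 + 57.264/60 = 160.954400
  E ⇒ keep positive
Point 3:
  Latitude: 25.38′ = 0.423000°; total 0.423000
  S → negative
  Longitude: 44 + 1.0916/60 = 44.018193
  E → positive
Point 4:
  Lat: 44.2204′ = 0.737007°; total 76.737007
  N ⇒ keep positive
  Lon: 54.63′ = 0.910500°; total 65.910500
  W → negative

1. 48.18245, -105.66574
2. -65.03267, 160.95440
3. -0.42300, 44.01819
4. 76.73701, -65.91050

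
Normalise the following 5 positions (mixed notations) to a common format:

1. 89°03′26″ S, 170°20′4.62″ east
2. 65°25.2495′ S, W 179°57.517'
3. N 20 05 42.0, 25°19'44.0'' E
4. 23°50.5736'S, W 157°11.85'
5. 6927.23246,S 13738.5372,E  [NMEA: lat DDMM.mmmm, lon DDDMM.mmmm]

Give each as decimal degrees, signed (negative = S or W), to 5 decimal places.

1. -89.05722, 170.33462
2. -65.42083, -179.95862
3. 20.09500, 25.32889
4. -23.84289, -157.19750
5. -69.45387, 137.64229

Point 1:
  Latitude: 3′ + 26″ = 3.43333′; 89 + 3.43333/60 = 89.057222
  S → negative
  λ: 20′ + 4.62″ = 20.07700′; 170 + 20.07700/60 = 170.334617
  E → positive
Point 2:
  Lat: 25.2495′ = 0.420825°; total 65.420825
  S → negative
  λ: 179 + 57.517/60 = 179.958617
  hemisphere W, so the sign is −
Point 3:
  Lat: 20 + 5/60 + 42/3600 = 20.095000
  N ⇒ keep positive
  λ: 25° + 19/60 + 44/3600 = 25 + 0.316667 + 0.012222 = 25.328889
  E → positive
Point 4:
  Lat: 50.5736′ = 0.842893°; total 23.842893
  S → negative
  Lon: 11.85′ = 0.197500°; total 157.197500
  W → negative
Point 5:
  φ: split at 2 digits → 69° and 27.23246′; 69 + 27.23246/60 = 69.453874
  S ⇒ negate
  λ: degrees = first 3 digits = 137, minutes = 38.5372; 137 + 38.5372/60 = 137.642287
  E ⇒ keep positive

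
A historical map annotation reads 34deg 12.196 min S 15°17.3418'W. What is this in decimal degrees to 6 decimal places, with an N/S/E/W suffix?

Lat: 12.196′ = 0.203267°; total 34.2032667
Longitude: 17.3418′ = 0.289030°; total 15.2890300

34.203267° S, 15.289030° W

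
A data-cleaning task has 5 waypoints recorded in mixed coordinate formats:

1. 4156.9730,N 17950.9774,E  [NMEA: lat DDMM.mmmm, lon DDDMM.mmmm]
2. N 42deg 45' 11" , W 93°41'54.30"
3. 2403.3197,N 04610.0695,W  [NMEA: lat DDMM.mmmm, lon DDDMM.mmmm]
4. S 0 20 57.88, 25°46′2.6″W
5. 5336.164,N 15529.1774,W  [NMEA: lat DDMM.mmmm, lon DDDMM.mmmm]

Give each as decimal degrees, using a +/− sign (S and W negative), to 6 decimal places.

1. 41.949550, 179.849623
2. 42.753056, -93.698417
3. 24.055328, -46.167825
4. -0.349411, -25.767389
5. 53.602733, -155.486290

Point 1:
  Lat: degrees = first 2 digits = 41, minutes = 56.973; 41 + 56.973/60 = 41.9495500
  N ⇒ keep positive
  Longitude: split at 3 digits → 179° and 50.9774′; 179 + 50.9774/60 = 179.8496233
  E → positive
Point 2:
  Lat: 45′ + 11″ = 45.18333′; 42 + 45.18333/60 = 42.7530556
  N → positive
  Lon: 93 + 41/60 + 54.3/3600 = 93.6984167
  hemisphere W, so the sign is −
Point 3:
  φ: split at 2 digits → 24° and 3.3197′; 24 + 3.3197/60 = 24.0553283
  N ⇒ keep positive
  Longitude: split at 3 digits → 046° and 10.0695′; 46 + 10.0695/60 = 46.1678250
  W ⇒ negate
Point 4:
  Latitude: 20′ + 57.88″ = 20.96467′; 0 + 20.96467/60 = 0.3494111
  hemisphere S, so the sign is −
  λ: 25 + 46/60 + 2.6/3600 = 25.7673889
  W ⇒ negate
Point 5:
  φ: split at 2 digits → 53° and 36.164′; 53 + 36.164/60 = 53.6027333
  N → positive
  Longitude: degrees = first 3 digits = 155, minutes = 29.1774; 155 + 29.1774/60 = 155.4862900
  W → negative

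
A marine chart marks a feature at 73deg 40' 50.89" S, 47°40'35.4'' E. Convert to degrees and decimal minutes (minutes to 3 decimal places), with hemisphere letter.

φ: 40 + 50.89/60 = 40.84817′
Longitude: seconds/60 = 0.59000; minutes = 40 + 0.59000 = 40.59000

73° 40.848′ S, 47° 40.590′ E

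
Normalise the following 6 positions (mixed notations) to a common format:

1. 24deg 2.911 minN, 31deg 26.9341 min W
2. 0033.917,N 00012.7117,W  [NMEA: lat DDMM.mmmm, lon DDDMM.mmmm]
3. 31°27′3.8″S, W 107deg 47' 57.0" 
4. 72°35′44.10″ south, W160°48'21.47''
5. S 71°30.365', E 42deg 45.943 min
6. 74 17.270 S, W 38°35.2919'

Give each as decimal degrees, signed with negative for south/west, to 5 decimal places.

1. 24.04852, -31.44890
2. 0.56528, -0.21186
3. -31.45106, -107.79917
4. -72.59558, -160.80596
5. -71.50608, 42.76572
6. -74.28783, -38.58820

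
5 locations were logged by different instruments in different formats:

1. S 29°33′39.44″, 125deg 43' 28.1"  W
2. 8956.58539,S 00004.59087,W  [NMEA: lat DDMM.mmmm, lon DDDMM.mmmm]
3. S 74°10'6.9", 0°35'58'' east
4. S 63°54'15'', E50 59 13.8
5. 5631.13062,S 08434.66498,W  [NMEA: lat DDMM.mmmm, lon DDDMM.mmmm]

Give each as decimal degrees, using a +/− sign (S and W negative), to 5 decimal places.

1. -29.56096, -125.72447
2. -89.94309, -0.07651
3. -74.16858, 0.59944
4. -63.90417, 50.98717
5. -56.51884, -84.57775

Point 1:
  φ: 33′ + 39.44″ = 33.65733′; 29 + 33.65733/60 = 29.560956
  hemisphere S, so the sign is −
  λ: 125 + 43/60 + 28.1/3600 = 125.724472
  hemisphere W, so the sign is −
Point 2:
  φ: split at 2 digits → 89° and 56.58539′; 89 + 56.58539/60 = 89.943090
  S → negative
  λ: split at 3 digits → 000° and 4.59087′; 0 + 4.59087/60 = 0.076515
  W → negative
Point 3:
  φ: 74° + 10/60 + 6.9/3600 = 74 + 0.166667 + 0.001917 = 74.168583
  hemisphere S, so the sign is −
  Longitude: 0 + 35/60 + 58/3600 = 0.599444
  E ⇒ keep positive
Point 4:
  Lat: 63 + 54/60 + 15/3600 = 63.904167
  S → negative
  Longitude: 50° + 59/60 + 13.8/3600 = 50 + 0.983333 + 0.003833 = 50.987167
  E ⇒ keep positive
Point 5:
  Lat: degrees = first 2 digits = 56, minutes = 31.13062; 56 + 31.13062/60 = 56.518844
  S → negative
  λ: split at 3 digits → 084° and 34.66498′; 84 + 34.66498/60 = 84.577750
  hemisphere W, so the sign is −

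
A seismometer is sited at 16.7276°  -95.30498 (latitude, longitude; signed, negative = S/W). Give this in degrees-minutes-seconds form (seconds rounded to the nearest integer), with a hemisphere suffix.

16°43′39″ N, 95°18′18″ W

Latitude: 0.727600 × 60 = 43.65600′ → 43′, remainder × 60 = 39.36″
Longitude is negative → W; |value| = 95.304980
λ: whole degrees 95; 18.29880′ → 18′ and 17.93″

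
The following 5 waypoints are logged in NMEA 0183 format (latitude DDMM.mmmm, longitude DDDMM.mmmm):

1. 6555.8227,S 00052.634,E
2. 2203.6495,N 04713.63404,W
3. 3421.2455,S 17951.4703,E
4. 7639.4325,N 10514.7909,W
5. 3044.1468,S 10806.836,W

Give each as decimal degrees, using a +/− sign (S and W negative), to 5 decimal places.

1. -65.93038, 0.87723
2. 22.06083, -47.22723
3. -34.35409, 179.85784
4. 76.65721, -105.24652
5. -30.73578, -108.11393

Point 1:
  Lat: split at 2 digits → 65° and 55.8227′; 65 + 55.8227/60 = 65.930378
  hemisphere S, so the sign is −
  Lon: degrees = first 3 digits = 0, minutes = 52.634; 0 + 52.634/60 = 0.877233
  E → positive
Point 2:
  Lat: degrees = first 2 digits = 22, minutes = 3.6495; 22 + 3.6495/60 = 22.060825
  N ⇒ keep positive
  Longitude: degrees = first 3 digits = 47, minutes = 13.63404; 47 + 13.63404/60 = 47.227234
  hemisphere W, so the sign is −
Point 3:
  Latitude: degrees = first 2 digits = 34, minutes = 21.2455; 34 + 21.2455/60 = 34.354092
  S → negative
  Longitude: degrees = first 3 digits = 179, minutes = 51.4703; 179 + 51.4703/60 = 179.857838
  E → positive
Point 4:
  Lat: split at 2 digits → 76° and 39.4325′; 76 + 39.4325/60 = 76.657208
  N → positive
  λ: degrees = first 3 digits = 105, minutes = 14.7909; 105 + 14.7909/60 = 105.246515
  hemisphere W, so the sign is −
Point 5:
  Latitude: degrees = first 2 digits = 30, minutes = 44.1468; 30 + 44.1468/60 = 30.735780
  S ⇒ negate
  Longitude: split at 3 digits → 108° and 6.836′; 108 + 6.836/60 = 108.113933
  W → negative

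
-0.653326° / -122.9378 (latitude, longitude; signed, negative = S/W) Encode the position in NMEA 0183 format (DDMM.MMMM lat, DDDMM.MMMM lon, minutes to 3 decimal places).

Latitude is negative → S; |value| = 0.653326
φ: fractional part 0.653326 → 39.19956 minutes
Longitude is negative → W; |value| = 122.937800
λ: 122° + 0.937800 × 60 = 122° 56.26800′

0039.200,S / 12256.268,W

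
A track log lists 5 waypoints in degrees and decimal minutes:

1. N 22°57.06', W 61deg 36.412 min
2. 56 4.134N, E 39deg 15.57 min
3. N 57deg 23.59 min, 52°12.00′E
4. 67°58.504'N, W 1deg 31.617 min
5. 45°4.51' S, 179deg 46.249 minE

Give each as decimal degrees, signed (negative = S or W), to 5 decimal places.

Point 1:
  Lat: 22 + 57.06/60 = 22.951000
  N → positive
  λ: 61 + 36.412/60 = 61.606867
  W ⇒ negate
Point 2:
  Latitude: 56 + 4.134/60 = 56.068900
  N ⇒ keep positive
  Lon: 15.57′ = 0.259500°; total 39.259500
  E → positive
Point 3:
  Latitude: 57 + 23.59/60 = 57.393167
  N → positive
  Longitude: 52 + 12/60 = 52.200000
  E ⇒ keep positive
Point 4:
  Lat: 58.504′ = 0.975067°; total 67.975067
  N ⇒ keep positive
  Longitude: 31.617′ = 0.526950°; total 1.526950
  W → negative
Point 5:
  φ: 4.51′ = 0.075167°; total 45.075167
  S ⇒ negate
  Lon: 46.249′ = 0.770817°; total 179.770817
  E → positive

1. 22.95100, -61.60687
2. 56.06890, 39.25950
3. 57.39317, 52.20000
4. 67.97507, -1.52695
5. -45.07517, 179.77082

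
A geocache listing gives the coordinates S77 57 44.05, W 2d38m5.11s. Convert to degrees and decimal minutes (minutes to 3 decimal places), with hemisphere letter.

Lat: 57 + 44.05/60 = 57.73417′
Longitude: 38 + 5.11/60 = 38.08517′

77° 57.734′ S, 2° 38.085′ W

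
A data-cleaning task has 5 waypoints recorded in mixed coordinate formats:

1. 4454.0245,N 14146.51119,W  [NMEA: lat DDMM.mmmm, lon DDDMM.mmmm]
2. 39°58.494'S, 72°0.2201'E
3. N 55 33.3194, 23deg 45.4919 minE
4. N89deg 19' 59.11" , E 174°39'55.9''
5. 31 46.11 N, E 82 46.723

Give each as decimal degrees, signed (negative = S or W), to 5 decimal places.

Point 1:
  Latitude: split at 2 digits → 44° and 54.0245′; 44 + 54.0245/60 = 44.900408
  N → positive
  Longitude: split at 3 digits → 141° and 46.51119′; 141 + 46.51119/60 = 141.775187
  W → negative
Point 2:
  Latitude: 58.494′ = 0.974900°; total 39.974900
  S ⇒ negate
  Longitude: 72 + 0.2201/60 = 72.003668
  E → positive
Point 3:
  Lat: 55 + 33.3194/60 = 55.555323
  N → positive
  λ: 45.4919′ = 0.758198°; total 23.758198
  E ⇒ keep positive
Point 4:
  Latitude: 89° + 19/60 + 59.11/3600 = 89 + 0.316667 + 0.016419 = 89.333086
  N ⇒ keep positive
  Lon: 174° + 39/60 + 55.9/3600 = 174 + 0.650000 + 0.015528 = 174.665528
  E → positive
Point 5:
  Lat: 46.11′ = 0.768500°; total 31.768500
  N → positive
  λ: 82 + 46.723/60 = 82.778717
  E ⇒ keep positive

1. 44.90041, -141.77519
2. -39.97490, 72.00367
3. 55.55532, 23.75820
4. 89.33309, 174.66553
5. 31.76850, 82.77872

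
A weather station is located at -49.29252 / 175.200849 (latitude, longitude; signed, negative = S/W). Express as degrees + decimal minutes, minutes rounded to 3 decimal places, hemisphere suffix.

Latitude is negative → S; |value| = 49.292520
φ: minutes = (49.292520 − 49) × 60 = 17.55120
λ: minutes = (175.200849 − 175) × 60 = 12.05094

49° 17.551′ S, 175° 12.051′ E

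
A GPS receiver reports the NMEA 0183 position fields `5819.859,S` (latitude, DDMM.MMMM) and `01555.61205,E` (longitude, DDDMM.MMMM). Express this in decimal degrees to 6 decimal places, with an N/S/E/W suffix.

Lat: degrees = first 2 digits = 58, minutes = 19.859; 58 + 19.859/60 = 58.3309833
Lon: degrees = first 3 digits = 15, minutes = 55.61205; 15 + 55.61205/60 = 15.9268675

58.330983° S, 15.926868° E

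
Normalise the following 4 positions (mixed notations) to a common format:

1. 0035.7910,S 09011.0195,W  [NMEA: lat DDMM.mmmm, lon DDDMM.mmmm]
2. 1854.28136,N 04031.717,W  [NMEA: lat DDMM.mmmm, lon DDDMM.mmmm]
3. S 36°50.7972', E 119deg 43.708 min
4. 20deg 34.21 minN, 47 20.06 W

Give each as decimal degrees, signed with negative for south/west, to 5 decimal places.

1. -0.59652, -90.18366
2. 18.90469, -40.52862
3. -36.84662, 119.72847
4. 20.57017, -47.33433

Point 1:
  Latitude: degrees = first 2 digits = 0, minutes = 35.791; 0 + 35.791/60 = 0.596517
  S ⇒ negate
  Lon: split at 3 digits → 090° and 11.0195′; 90 + 11.0195/60 = 90.183658
  hemisphere W, so the sign is −
Point 2:
  Latitude: split at 2 digits → 18° and 54.28136′; 18 + 54.28136/60 = 18.904689
  N → positive
  Lon: degrees = first 3 digits = 40, minutes = 31.717; 40 + 31.717/60 = 40.528617
  W ⇒ negate
Point 3:
  φ: 36 + 50.7972/60 = 36.846620
  S ⇒ negate
  λ: 119 + 43.708/60 = 119.728467
  E ⇒ keep positive
Point 4:
  Lat: 34.21′ = 0.570167°; total 20.570167
  N ⇒ keep positive
  λ: 20.06′ = 0.334333°; total 47.334333
  W → negative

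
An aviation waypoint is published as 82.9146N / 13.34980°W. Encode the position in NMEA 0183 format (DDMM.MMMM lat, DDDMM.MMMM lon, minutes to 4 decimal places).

φ: 82° + 0.914600 × 60 = 82° 54.876000′
Longitude: minutes = (13.349800 − 13) × 60 = 20.988000

8254.8760,N / 01320.9880,W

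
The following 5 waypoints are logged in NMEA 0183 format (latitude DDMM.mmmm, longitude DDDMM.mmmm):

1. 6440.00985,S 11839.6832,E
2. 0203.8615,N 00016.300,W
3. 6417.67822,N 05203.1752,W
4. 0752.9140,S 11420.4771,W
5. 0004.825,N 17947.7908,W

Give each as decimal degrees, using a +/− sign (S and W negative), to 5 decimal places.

1. -64.66683, 118.66139
2. 2.06436, -0.27167
3. 64.29464, -52.05292
4. -7.88190, -114.34129
5. 0.08042, -179.79651

Point 1:
  φ: degrees = first 2 digits = 64, minutes = 40.00985; 64 + 40.00985/60 = 64.666831
  hemisphere S, so the sign is −
  Longitude: split at 3 digits → 118° and 39.6832′; 118 + 39.6832/60 = 118.661387
  E ⇒ keep positive
Point 2:
  Lat: degrees = first 2 digits = 2, minutes = 3.8615; 2 + 3.8615/60 = 2.064358
  N ⇒ keep positive
  Longitude: degrees = first 3 digits = 0, minutes = 16.3; 0 + 16.3/60 = 0.271667
  W ⇒ negate
Point 3:
  Lat: split at 2 digits → 64° and 17.67822′; 64 + 17.67822/60 = 64.294637
  N → positive
  Lon: degrees = first 3 digits = 52, minutes = 3.1752; 52 + 3.1752/60 = 52.052920
  W ⇒ negate
Point 4:
  φ: split at 2 digits → 07° and 52.914′; 7 + 52.914/60 = 7.881900
  hemisphere S, so the sign is −
  λ: degrees = first 3 digits = 114, minutes = 20.4771; 114 + 20.4771/60 = 114.341285
  hemisphere W, so the sign is −
Point 5:
  φ: split at 2 digits → 00° and 4.825′; 0 + 4.825/60 = 0.080417
  N ⇒ keep positive
  Lon: degrees = first 3 digits = 179, minutes = 47.7908; 179 + 47.7908/60 = 179.796513
  W ⇒ negate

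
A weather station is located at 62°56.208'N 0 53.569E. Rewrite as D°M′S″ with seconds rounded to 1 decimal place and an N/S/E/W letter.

62°56′12.5″ N, 0°53′34.1″ E

Latitude: fractional minutes 0.20800 × 60 = 12.480″
λ: fractional minutes 0.56900 × 60 = 34.140″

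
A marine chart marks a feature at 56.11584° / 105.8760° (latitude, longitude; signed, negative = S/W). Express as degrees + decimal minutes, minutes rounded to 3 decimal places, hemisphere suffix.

56° 6.950′ N, 105° 52.560′ E

Latitude: minutes = (56.115840 − 56) × 60 = 6.95040
Lon: minutes = (105.876000 − 105) × 60 = 52.56000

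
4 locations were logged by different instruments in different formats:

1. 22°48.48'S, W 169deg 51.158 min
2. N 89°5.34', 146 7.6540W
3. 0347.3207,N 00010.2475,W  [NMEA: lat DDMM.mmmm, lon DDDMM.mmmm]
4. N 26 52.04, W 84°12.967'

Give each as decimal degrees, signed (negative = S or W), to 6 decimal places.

1. -22.808000, -169.852633
2. 89.089000, -146.127567
3. 3.788678, -0.170792
4. 26.867333, -84.216117

Point 1:
  Lat: 22 + 48.48/60 = 22.8080000
  hemisphere S, so the sign is −
  Lon: 51.158′ = 0.852633°; total 169.8526333
  hemisphere W, so the sign is −
Point 2:
  Latitude: 89 + 5.34/60 = 89.0890000
  N ⇒ keep positive
  λ: 7.654′ = 0.127567°; total 146.1275667
  W → negative
Point 3:
  Lat: split at 2 digits → 03° and 47.3207′; 3 + 47.3207/60 = 3.7886783
  N ⇒ keep positive
  Longitude: split at 3 digits → 000° and 10.2475′; 0 + 10.2475/60 = 0.1707917
  W ⇒ negate
Point 4:
  Latitude: 26 + 52.04/60 = 26.8673333
  N ⇒ keep positive
  Lon: 12.967′ = 0.216117°; total 84.2161167
  hemisphere W, so the sign is −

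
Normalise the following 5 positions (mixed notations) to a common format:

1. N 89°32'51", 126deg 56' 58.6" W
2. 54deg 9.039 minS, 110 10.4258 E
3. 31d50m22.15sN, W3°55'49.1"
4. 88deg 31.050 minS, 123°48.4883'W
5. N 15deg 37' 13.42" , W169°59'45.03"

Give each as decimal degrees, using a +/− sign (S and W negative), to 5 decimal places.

Point 1:
  Latitude: 89 + 32/60 + 51/3600 = 89.547500
  N ⇒ keep positive
  λ: 56′ + 58.6″ = 56.97667′; 126 + 56.97667/60 = 126.949611
  hemisphere W, so the sign is −
Point 2:
  φ: 9.039′ = 0.150650°; total 54.150650
  S → negative
  Longitude: 110 + 10.4258/60 = 110.173763
  E → positive
Point 3:
  Lat: 31° + 50/60 + 22.15/3600 = 31 + 0.833333 + 0.006153 = 31.839486
  N ⇒ keep positive
  λ: 55′ + 49.1″ = 55.81833′; 3 + 55.81833/60 = 3.930306
  W → negative
Point 4:
  Lat: 31.05′ = 0.517500°; total 88.517500
  S → negative
  Lon: 48.4883′ = 0.808138°; total 123.808138
  W → negative
Point 5:
  Latitude: 37′ + 13.42″ = 37.22367′; 15 + 37.22367/60 = 15.620394
  N ⇒ keep positive
  Longitude: 169° + 59/60 + 45.03/3600 = 169 + 0.983333 + 0.012508 = 169.995842
  W → negative

1. 89.54750, -126.94961
2. -54.15065, 110.17376
3. 31.83949, -3.93031
4. -88.51750, -123.80814
5. 15.62039, -169.99584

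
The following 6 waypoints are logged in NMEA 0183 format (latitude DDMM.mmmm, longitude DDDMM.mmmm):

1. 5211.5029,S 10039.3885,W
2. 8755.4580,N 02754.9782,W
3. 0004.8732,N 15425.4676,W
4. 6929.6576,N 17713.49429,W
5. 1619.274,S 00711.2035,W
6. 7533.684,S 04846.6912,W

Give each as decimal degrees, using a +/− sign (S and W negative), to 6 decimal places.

Point 1:
  φ: split at 2 digits → 52° and 11.5029′; 52 + 11.5029/60 = 52.1917150
  S → negative
  Lon: degrees = first 3 digits = 100, minutes = 39.3885; 100 + 39.3885/60 = 100.6564750
  W ⇒ negate
Point 2:
  Latitude: degrees = first 2 digits = 87, minutes = 55.458; 87 + 55.458/60 = 87.9243000
  N → positive
  Longitude: degrees = first 3 digits = 27, minutes = 54.9782; 27 + 54.9782/60 = 27.9163033
  hemisphere W, so the sign is −
Point 3:
  Latitude: degrees = first 2 digits = 0, minutes = 4.8732; 0 + 4.8732/60 = 0.0812200
  N → positive
  Longitude: split at 3 digits → 154° and 25.4676′; 154 + 25.4676/60 = 154.4244600
  hemisphere W, so the sign is −
Point 4:
  φ: split at 2 digits → 69° and 29.6576′; 69 + 29.6576/60 = 69.4942933
  N ⇒ keep positive
  λ: degrees = first 3 digits = 177, minutes = 13.49429; 177 + 13.49429/60 = 177.2249048
  W → negative
Point 5:
  Latitude: degrees = first 2 digits = 16, minutes = 19.274; 16 + 19.274/60 = 16.3212333
  hemisphere S, so the sign is −
  Longitude: split at 3 digits → 007° and 11.2035′; 7 + 11.2035/60 = 7.1867250
  hemisphere W, so the sign is −
Point 6:
  Lat: degrees = first 2 digits = 75, minutes = 33.684; 75 + 33.684/60 = 75.5614000
  hemisphere S, so the sign is −
  Lon: degrees = first 3 digits = 48, minutes = 46.6912; 48 + 46.6912/60 = 48.7781867
  W ⇒ negate

1. -52.191715, -100.656475
2. 87.924300, -27.916303
3. 0.081220, -154.424460
4. 69.494293, -177.224905
5. -16.321233, -7.186725
6. -75.561400, -48.778187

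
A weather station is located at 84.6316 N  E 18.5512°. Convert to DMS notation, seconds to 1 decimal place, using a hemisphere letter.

84°37′53.8″ N, 18°33′4.3″ E

Lat: whole degrees 84; 37.89600′ → 37′ and 53.760″
Longitude: whole degrees 18; 33.07200′ → 33′ and 4.320″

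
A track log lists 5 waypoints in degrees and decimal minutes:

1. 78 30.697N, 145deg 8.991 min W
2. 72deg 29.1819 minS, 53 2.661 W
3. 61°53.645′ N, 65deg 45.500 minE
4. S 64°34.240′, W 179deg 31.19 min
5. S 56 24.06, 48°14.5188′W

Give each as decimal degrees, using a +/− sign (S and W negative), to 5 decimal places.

Point 1:
  Latitude: 30.697′ = 0.511617°; total 78.511617
  N → positive
  Lon: 145 + 8.991/60 = 145.149850
  W → negative
Point 2:
  Latitude: 72 + 29.1819/60 = 72.486365
  S → negative
  λ: 2.661′ = 0.044350°; total 53.044350
  hemisphere W, so the sign is −
Point 3:
  Latitude: 61 + 53.645/60 = 61.894083
  N → positive
  Lon: 65 + 45.5/60 = 65.758333
  E ⇒ keep positive
Point 4:
  φ: 64 + 34.24/60 = 64.570667
  S → negative
  Longitude: 31.19′ = 0.519833°; total 179.519833
  W ⇒ negate
Point 5:
  Latitude: 24.06′ = 0.401000°; total 56.401000
  S → negative
  λ: 48 + 14.5188/60 = 48.241980
  hemisphere W, so the sign is −

1. 78.51162, -145.14985
2. -72.48637, -53.04435
3. 61.89408, 65.75833
4. -64.57067, -179.51983
5. -56.40100, -48.24198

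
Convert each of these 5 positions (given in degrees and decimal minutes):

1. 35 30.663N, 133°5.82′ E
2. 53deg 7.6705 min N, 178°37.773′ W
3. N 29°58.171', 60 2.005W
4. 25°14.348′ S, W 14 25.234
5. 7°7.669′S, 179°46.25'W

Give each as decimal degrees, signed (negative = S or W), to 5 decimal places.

1. 35.51105, 133.09700
2. 53.12784, -178.62955
3. 29.96952, -60.03342
4. -25.23913, -14.42057
5. -7.12782, -179.77083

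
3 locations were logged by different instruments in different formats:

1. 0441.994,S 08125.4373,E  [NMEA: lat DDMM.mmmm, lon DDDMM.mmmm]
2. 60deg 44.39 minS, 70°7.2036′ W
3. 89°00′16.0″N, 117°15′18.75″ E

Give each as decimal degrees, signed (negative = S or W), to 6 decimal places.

Point 1:
  Lat: degrees = first 2 digits = 4, minutes = 41.994; 4 + 41.994/60 = 4.6999000
  hemisphere S, so the sign is −
  λ: split at 3 digits → 081° and 25.4373′; 81 + 25.4373/60 = 81.4239550
  E → positive
Point 2:
  Lat: 44.39′ = 0.739833°; total 60.7398333
  S ⇒ negate
  Longitude: 70 + 7.2036/60 = 70.1200600
  hemisphere W, so the sign is −
Point 3:
  φ: 0′ + 16″ = 0.26667′; 89 + 0.26667/60 = 89.0044444
  N ⇒ keep positive
  λ: 15′ + 18.75″ = 15.31250′; 117 + 15.31250/60 = 117.2552083
  E → positive

1. -4.699900, 81.423955
2. -60.739833, -70.120060
3. 89.004444, 117.255208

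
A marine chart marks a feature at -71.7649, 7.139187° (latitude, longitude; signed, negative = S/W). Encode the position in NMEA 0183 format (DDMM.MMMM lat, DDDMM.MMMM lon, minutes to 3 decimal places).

7145.894,S / 00708.351,E

Latitude is negative → S; |value| = 71.764900
Lat: minutes = (71.764900 − 71) × 60 = 45.89400
Longitude: minutes = (7.139187 − 7) × 60 = 8.35122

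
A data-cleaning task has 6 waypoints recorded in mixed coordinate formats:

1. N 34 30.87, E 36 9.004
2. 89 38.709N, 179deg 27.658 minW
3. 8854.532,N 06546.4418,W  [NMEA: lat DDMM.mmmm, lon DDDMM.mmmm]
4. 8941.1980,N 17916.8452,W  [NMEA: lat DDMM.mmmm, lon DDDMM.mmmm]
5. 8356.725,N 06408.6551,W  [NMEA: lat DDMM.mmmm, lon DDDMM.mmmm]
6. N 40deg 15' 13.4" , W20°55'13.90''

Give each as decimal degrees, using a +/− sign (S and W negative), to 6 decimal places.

1. 34.514500, 36.150067
2. 89.645150, -179.460967
3. 88.908867, -65.774030
4. 89.686633, -179.280753
5. 83.945417, -64.144252
6. 40.253722, -20.920528

Point 1:
  Latitude: 34 + 30.87/60 = 34.5145000
  N → positive
  Longitude: 9.004′ = 0.150067°; total 36.1500667
  E ⇒ keep positive
Point 2:
  φ: 38.709′ = 0.645150°; total 89.6451500
  N ⇒ keep positive
  λ: 179 + 27.658/60 = 179.4609667
  hemisphere W, so the sign is −
Point 3:
  Latitude: split at 2 digits → 88° and 54.532′; 88 + 54.532/60 = 88.9088667
  N → positive
  Longitude: degrees = first 3 digits = 65, minutes = 46.4418; 65 + 46.4418/60 = 65.7740300
  W → negative
Point 4:
  Lat: degrees = first 2 digits = 89, minutes = 41.198; 89 + 41.198/60 = 89.6866333
  N ⇒ keep positive
  Longitude: split at 3 digits → 179° and 16.8452′; 179 + 16.8452/60 = 179.2807533
  W → negative
Point 5:
  Latitude: degrees = first 2 digits = 83, minutes = 56.725; 83 + 56.725/60 = 83.9454167
  N ⇒ keep positive
  Lon: degrees = first 3 digits = 64, minutes = 8.6551; 64 + 8.6551/60 = 64.1442517
  hemisphere W, so the sign is −
Point 6:
  Latitude: 40° + 15/60 + 13.4/3600 = 40 + 0.250000 + 0.003722 = 40.2537222
  N → positive
  Lon: 55′ + 13.9″ = 55.23167′; 20 + 55.23167/60 = 20.9205278
  hemisphere W, so the sign is −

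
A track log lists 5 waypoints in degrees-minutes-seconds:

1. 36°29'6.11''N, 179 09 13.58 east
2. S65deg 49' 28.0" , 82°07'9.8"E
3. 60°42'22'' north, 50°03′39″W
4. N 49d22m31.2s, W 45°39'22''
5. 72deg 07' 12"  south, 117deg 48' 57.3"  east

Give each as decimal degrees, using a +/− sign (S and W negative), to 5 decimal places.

1. 36.48503, 179.15377
2. -65.82444, 82.11939
3. 60.70611, -50.06083
4. 49.37533, -45.65611
5. -72.12000, 117.81592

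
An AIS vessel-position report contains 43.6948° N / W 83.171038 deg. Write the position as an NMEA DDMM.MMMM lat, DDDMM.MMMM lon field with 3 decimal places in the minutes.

4341.688,N / 08310.262,W

Latitude: fractional part 0.694800 → 41.68800 minutes
Longitude: fractional part 0.171038 → 10.26228 minutes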